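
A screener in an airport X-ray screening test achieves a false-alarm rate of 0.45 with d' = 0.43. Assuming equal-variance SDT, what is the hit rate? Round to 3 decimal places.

z(false-alarm rate) = z(0.45) = -0.1257
z(H) = z(FA) + d' = -0.1257 + 0.43 = 0.3043
hit rate = Φ(0.3043) = 0.6196

hit rate = 0.620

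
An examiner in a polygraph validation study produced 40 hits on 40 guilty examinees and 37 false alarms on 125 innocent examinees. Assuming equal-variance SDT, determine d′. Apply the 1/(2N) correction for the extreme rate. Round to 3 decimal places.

The hit rate is 40/40 = 1, so apply the 1/(2N) correction: H → 1 − 1/(2·40) = 0.98750.
z(H) = z(0.98750) = 2.2414
z(FA) = z(0.29600) = -0.5359
d' = 2.2414 − (-0.5359) = 2.7773

d′ = 2.777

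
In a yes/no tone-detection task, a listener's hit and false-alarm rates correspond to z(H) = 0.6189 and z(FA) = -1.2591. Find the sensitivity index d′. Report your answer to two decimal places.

d′ = 1.88

d' = z(H) − z(FA) = 0.6189 − (-1.2591) = 1.8780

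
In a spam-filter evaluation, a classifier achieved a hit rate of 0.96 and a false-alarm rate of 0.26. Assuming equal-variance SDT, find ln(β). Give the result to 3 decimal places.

Φ⁻¹(H) = Φ⁻¹(0.96) = 1.7507
Φ⁻¹(FA) = Φ⁻¹(0.26) = -0.6433
ln β = −½·[z(H)² − z(FA)²] = −0.5 × (3.0650 − 0.4138) = -1.3256

ln β = -1.326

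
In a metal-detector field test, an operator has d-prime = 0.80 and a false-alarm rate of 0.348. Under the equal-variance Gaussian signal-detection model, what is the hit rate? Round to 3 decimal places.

hit rate = 0.659

z(false-alarm rate) = z(0.348) = -0.3907
z(H) = z(FA) + d' = -0.3907 + 0.80 = 0.4093
hit rate = Φ(0.4093) = 0.6588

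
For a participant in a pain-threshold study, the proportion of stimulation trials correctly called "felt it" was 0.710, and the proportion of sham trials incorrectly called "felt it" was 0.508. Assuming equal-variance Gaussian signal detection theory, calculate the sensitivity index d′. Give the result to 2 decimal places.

Φ⁻¹(H) = Φ⁻¹(0.710) = 0.553
Φ⁻¹(FA) = Φ⁻¹(0.508) = 0.020
d' = z(H) − z(FA) = 0.553 − 0.020 = 0.533

d′ = 0.53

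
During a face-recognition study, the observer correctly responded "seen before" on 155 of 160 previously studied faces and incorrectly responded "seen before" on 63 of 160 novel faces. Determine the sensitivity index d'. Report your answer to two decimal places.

d' = 2.13

H = 155/160 = 0.9688
FA = 63/160 = 0.3937
z(H) = 1.863
z(FA) = -0.270
d' = z(H) − z(FA) = 1.863 − (-0.270) = 2.133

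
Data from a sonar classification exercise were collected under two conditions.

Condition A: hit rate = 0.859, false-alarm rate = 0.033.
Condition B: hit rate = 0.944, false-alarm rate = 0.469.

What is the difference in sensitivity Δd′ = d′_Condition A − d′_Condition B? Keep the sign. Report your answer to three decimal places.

Condition A: z(0.859) = 1.0758, z(0.033) = -1.8384, d' = 2.9142
Condition B: z(0.944) = 1.5893, z(0.469) = -0.0778, d' = 1.6671
Δd' = d'_Condition A − d'_Condition B = 2.9142 − 1.6671 = 1.2471
Condition A has the higher sensitivity.

Δd′ = 1.247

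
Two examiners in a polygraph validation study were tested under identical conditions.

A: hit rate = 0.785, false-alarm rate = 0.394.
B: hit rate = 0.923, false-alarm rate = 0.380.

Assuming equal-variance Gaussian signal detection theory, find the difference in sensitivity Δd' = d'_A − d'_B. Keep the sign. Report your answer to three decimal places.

A: z(0.785) = 0.7892, z(0.394) = -0.2689, d' = 1.0581
B: z(0.923) = 1.4255, z(0.380) = -0.3055, d' = 1.7310
Δd' = d'_A − d'_B = 1.0581 − 1.7310 = -0.6729
B has the higher sensitivity.

Δd' = -0.673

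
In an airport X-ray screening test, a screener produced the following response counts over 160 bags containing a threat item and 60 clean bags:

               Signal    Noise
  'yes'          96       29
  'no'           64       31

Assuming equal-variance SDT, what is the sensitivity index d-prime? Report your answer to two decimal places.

d-prime = 0.30

H = 96/160 = 0.6000
FA = 29/60 = 0.4833
z(H) = 0.253
z(FA) = -0.042
d' = z(H) − z(FA) = 0.253 − (-0.042) = 0.295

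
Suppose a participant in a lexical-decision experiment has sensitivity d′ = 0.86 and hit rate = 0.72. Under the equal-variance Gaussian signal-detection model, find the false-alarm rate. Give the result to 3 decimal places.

false-alarm rate = 0.391

z(hit rate) = z(0.72) = 0.5828
z(FA) = z(H) − d' = 0.5828 − 0.86 = -0.2772
false-alarm rate = Φ(-0.2772) = 0.3908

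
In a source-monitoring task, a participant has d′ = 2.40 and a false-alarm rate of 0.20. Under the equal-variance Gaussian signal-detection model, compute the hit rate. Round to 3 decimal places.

z(false-alarm rate) = z(0.20) = -0.8416
z(H) = z(FA) + d' = -0.8416 + 2.40 = 1.5584
hit rate = Φ(1.5584) = 0.9404

hit rate = 0.940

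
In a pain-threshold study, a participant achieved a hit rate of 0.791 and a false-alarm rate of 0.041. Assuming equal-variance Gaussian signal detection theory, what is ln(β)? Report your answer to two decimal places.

ln β = 1.18

z(H) = 0.810
z(FA) = -1.739
ln β = −½·[z(H)² − z(FA)²] = −0.5 × (0.656 − 3.024) = 1.184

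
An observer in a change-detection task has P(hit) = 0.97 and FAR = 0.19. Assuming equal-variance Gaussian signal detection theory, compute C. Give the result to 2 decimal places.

Φ⁻¹(0.97) = 1.881, Φ⁻¹(0.19) = -0.878
c = −½·[z(H) + z(FA)] = −0.5 × (1.881 + (-0.878)) = -0.5015
c < 0: the observer has a liberal response bias.

C = -0.50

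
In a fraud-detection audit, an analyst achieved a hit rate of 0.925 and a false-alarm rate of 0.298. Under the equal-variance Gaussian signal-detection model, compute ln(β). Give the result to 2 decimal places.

ln β = -0.90

z(H) = z(0.925) = 1.440
z(FA) = z(0.298) = -0.530
ln β = −½·[z(H)² − z(FA)²] = −0.5 × (2.074 − 0.281) = -0.8965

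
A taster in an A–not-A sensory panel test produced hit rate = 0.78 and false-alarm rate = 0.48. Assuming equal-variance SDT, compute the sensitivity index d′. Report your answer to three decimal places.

z(H) = z(0.78) = 0.7722
z(FA) = z(0.48) = -0.0502
d' = z(H) − z(FA) = 0.7722 − (-0.0502) = 0.8224

d′ = 0.822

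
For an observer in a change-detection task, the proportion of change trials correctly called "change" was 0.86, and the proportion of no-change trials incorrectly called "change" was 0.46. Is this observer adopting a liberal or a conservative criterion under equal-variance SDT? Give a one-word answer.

liberal

z(H) = 1.080, z(FA) = -0.100
c = −½·(z(H) + z(FA)) = -0.490
c < 0 → liberal criterion (biased toward responding “yes”).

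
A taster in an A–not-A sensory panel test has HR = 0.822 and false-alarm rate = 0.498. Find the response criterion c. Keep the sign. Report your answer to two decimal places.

Φ⁻¹(H) = 0.9230
Φ⁻¹(FA) = -0.0050
c = −½·[z(H) + z(FA)] = −0.5 × (0.9230 + (-0.0050)) = -0.4590
c < 0: the taster has a liberal response bias.

c = -0.46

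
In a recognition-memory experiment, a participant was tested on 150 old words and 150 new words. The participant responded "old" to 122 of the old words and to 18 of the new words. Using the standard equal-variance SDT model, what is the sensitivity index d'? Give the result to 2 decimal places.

H = 122/150 = 0.8133
FA = 18/150 = 0.1200
z(H) = z(0.8133) = 0.8901
z(FA) = z(0.1200) = -1.1750
d' = z(H) − z(FA) = 0.8901 − (-1.1750) = 2.0651

d' = 2.07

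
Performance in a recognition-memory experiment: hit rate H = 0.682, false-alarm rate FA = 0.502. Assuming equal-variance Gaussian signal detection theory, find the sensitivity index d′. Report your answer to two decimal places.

Φ⁻¹(0.682) = 0.4733, Φ⁻¹(0.502) = 0.0050
d' = z(H) − z(FA) = 0.4733 − 0.0050 = 0.4683

d′ = 0.47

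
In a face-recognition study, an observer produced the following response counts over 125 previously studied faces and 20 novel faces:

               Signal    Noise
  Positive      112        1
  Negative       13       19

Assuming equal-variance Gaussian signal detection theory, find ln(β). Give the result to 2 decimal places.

H = 112/125 = 0.8960
FA = 1/20 = 0.0500
z(H) = 1.259
z(FA) = -1.645
ln β = −½·[z(H)² − z(FA)²] = −0.5 × (1.585 − 2.706) = 0.5605

ln β = 0.56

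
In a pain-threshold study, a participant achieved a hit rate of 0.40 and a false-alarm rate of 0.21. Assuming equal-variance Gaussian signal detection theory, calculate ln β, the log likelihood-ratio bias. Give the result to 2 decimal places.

ln β = 0.29

Φ⁻¹(H) = Φ⁻¹(0.40) = -0.253
Φ⁻¹(FA) = Φ⁻¹(0.21) = -0.806
ln β = −½·[z(H)² − z(FA)²] = −0.5 × (0.064 − 0.650) = 0.293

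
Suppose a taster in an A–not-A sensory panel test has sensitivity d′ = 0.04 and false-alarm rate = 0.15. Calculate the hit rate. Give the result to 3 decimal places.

hit rate = 0.160

z(false-alarm rate) = z(0.15) = -1.0364
z(H) = z(FA) + d' = -1.0364 + 0.04 = -0.9964
hit rate = Φ(-0.9964) = 0.1595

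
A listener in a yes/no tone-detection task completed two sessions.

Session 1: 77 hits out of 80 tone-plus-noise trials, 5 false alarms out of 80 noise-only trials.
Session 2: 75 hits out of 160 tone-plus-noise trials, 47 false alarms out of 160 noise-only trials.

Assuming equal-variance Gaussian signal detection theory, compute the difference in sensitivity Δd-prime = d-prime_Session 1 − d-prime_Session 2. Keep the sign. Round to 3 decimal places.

Δd-prime = 2.851

Session 1: z(0.9625) = 1.7805, z(0.0625) = -1.5341, d' = 3.3146
Session 2: z(0.4688) = -0.0783, z(0.2938) = -0.5423, d' = 0.4640
Δd' = d'_Session 1 − d'_Session 2 = 3.3146 − 0.4640 = 2.8506
Session 1 has the higher sensitivity.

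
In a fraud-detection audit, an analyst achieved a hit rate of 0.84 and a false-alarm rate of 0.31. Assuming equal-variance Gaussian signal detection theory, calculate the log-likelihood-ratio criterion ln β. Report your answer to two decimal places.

ln β = -0.37

Φ⁻¹(H) = 0.994
Φ⁻¹(FA) = -0.496
ln β = −½·[z(H)² − z(FA)²] = −0.5 × (0.988 − 0.246) = -0.371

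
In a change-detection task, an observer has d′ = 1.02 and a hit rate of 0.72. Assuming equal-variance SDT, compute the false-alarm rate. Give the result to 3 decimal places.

false-alarm rate = 0.331

z(hit rate) = z(0.72) = 0.5828
z(FA) = z(H) − d' = 0.5828 − 1.02 = -0.4372
false-alarm rate = Φ(-0.4372) = 0.3310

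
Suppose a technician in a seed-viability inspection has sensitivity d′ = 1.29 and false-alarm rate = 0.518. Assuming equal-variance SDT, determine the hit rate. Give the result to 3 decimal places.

z(false-alarm rate) = z(0.518) = 0.0451
z(H) = z(FA) + d' = 0.0451 + 1.29 = 1.3351
hit rate = Φ(1.3351) = 0.9091

hit rate = 0.909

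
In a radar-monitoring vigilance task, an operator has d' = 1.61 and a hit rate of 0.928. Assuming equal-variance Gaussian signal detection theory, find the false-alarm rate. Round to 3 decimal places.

z(hit rate) = z(0.928) = 1.4611
z(FA) = z(H) − d' = 1.4611 − 1.61 = -0.1489
false-alarm rate = Φ(-0.1489) = 0.4408

false-alarm rate = 0.441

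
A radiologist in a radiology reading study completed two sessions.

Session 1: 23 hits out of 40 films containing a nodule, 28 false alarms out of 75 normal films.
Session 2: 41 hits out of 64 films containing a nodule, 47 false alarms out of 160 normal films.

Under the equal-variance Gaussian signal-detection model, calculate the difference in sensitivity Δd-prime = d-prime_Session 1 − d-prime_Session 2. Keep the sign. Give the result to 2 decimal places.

Δd-prime = -0.39

Session 1: z(0.5750) = 0.189, z(0.3733) = -0.323, d' = 0.512
Session 2: z(0.6406) = 0.360, z(0.2938) = -0.542, d' = 0.902
Δd' = d'_Session 1 − d'_Session 2 = 0.512 − 0.902 = -0.390
Session 2 has the higher sensitivity.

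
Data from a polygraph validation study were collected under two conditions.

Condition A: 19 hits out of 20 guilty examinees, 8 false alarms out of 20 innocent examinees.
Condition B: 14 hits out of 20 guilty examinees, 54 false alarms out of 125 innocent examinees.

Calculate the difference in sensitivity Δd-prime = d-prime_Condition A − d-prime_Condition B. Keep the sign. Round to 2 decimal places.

Condition A: z(0.9500) = 1.645, z(0.4000) = -0.253, d' = 1.898
Condition B: z(0.7000) = 0.524, z(0.4320) = -0.171, d' = 0.695
Δd' = d'_Condition A − d'_Condition B = 1.898 − 0.695 = 1.203
Condition A has the higher sensitivity.

Δd-prime = 1.20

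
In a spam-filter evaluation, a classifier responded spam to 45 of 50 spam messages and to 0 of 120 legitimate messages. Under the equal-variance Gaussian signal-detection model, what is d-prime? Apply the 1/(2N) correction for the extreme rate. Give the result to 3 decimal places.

The false-alarm rate is 0/120 = 0, so apply the 1/(2N) correction: FA → 1/(2·120) = 0.00417.
z(H) = z(0.90000) = 1.2816
z(FA) = z(0.00417) = -2.6380
d' = 1.2816 − (-2.6380) = 3.9196

d-prime = 3.920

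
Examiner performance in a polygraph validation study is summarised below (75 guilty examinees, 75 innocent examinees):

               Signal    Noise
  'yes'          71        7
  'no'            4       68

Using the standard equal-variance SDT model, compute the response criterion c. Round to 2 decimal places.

c = -0.15

H = 71/75 = 0.9467
FA = 7/75 = 0.0933
z(H) = 1.6137
z(FA) = -1.3207
c = −½·[z(H) + z(FA)] = −0.5 × (1.6137 + (-1.3207)) = -0.1465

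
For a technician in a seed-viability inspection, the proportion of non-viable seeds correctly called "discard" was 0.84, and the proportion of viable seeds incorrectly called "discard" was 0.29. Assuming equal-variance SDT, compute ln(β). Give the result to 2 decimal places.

ln β = -0.34

z(H) = z(0.84) = 0.994
z(FA) = z(0.29) = -0.553
ln β = −½·[z(H)² − z(FA)²] = −0.5 × (0.988 − 0.306) = -0.341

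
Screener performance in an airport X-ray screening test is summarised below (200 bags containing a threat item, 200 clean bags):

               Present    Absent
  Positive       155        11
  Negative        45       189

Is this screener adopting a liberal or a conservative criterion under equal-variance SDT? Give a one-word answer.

conservative

z(H) = 0.755, z(FA) = -1.598
c = −½·(z(H) + z(FA)) = 0.4215
c > 0 → conservative criterion (biased toward responding “no”).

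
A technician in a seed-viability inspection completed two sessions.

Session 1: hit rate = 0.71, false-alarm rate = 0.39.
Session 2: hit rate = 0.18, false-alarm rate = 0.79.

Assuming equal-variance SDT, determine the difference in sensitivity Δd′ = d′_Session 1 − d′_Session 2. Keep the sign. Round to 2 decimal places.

Δd′ = 2.55

Session 1: z(0.71) = 0.553, z(0.39) = -0.279, d' = 0.832
Session 2: z(0.18) = -0.915, z(0.79) = 0.806, d' = -1.721
Δd' = d'_Session 1 − d'_Session 2 = 0.832 − (-1.721) = 2.553
Session 1 has the higher sensitivity.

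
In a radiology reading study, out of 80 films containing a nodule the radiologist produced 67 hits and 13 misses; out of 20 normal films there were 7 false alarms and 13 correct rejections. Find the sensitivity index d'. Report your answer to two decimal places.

d' = 1.37

H = 67/80 = 0.8375
FA = 7/20 = 0.3500
z(0.8375) = 0.9842, z(0.3500) = -0.3853
d' = z(H) − z(FA) = 0.9842 − (-0.3853) = 1.3695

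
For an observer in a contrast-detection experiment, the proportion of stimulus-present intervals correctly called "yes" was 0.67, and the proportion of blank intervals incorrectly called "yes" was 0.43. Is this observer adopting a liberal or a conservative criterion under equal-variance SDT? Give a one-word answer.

liberal

z(H) = 0.440, z(FA) = -0.176
c = −½·(z(H) + z(FA)) = -0.132
c < 0 → liberal criterion (biased toward responding “yes”).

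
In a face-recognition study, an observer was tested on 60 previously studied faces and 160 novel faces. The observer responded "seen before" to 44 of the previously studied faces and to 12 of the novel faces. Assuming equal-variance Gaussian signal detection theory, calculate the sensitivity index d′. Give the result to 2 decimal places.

d′ = 2.06

H = 44/60 = 0.7333
FA = 12/160 = 0.0750
z(H) = z(0.7333) = 0.6228
z(FA) = z(0.0750) = -1.4395
d' = z(H) − z(FA) = 0.6228 − (-1.4395) = 2.0623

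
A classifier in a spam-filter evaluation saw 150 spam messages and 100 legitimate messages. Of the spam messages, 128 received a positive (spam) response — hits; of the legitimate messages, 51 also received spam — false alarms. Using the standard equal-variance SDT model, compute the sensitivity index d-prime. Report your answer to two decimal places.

d-prime = 1.03

H = 128/150 = 0.8533
FA = 51/100 = 0.5100
Φ⁻¹(0.8533) = 1.051, Φ⁻¹(0.5100) = 0.025
d' = z(H) − z(FA) = 1.051 − 0.025 = 1.026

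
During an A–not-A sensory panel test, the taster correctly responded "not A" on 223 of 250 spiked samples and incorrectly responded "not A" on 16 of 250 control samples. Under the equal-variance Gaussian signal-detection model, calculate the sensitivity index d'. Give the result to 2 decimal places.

d' = 2.76

H = 223/250 = 0.8920
FA = 16/250 = 0.0640
z(H) = z(0.8920) = 1.237
z(FA) = z(0.0640) = -1.522
d' = z(H) − z(FA) = 1.237 − (-1.522) = 2.759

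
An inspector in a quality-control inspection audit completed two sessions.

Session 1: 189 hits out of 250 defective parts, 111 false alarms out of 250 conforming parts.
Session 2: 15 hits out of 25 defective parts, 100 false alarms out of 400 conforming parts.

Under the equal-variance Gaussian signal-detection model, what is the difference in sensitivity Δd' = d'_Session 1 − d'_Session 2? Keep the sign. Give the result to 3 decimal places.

Session 1: z(0.7560) = 0.6935, z(0.4440) = -0.1408, d' = 0.8343
Session 2: z(0.6000) = 0.2533, z(0.2500) = -0.6745, d' = 0.9278
Δd' = d'_Session 1 − d'_Session 2 = 0.8343 − 0.9278 = -0.0935
Session 2 has the higher sensitivity.

Δd' = -0.094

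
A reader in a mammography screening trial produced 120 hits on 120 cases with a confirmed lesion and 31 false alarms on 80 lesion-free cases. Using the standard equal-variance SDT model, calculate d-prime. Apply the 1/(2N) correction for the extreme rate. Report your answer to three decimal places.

The hit rate is 120/120 = 1, so apply the 1/(2N) correction: H → 1 − 1/(2·120) = 0.99583.
z(H) = z(0.99583) = 2.6380
z(FA) = z(0.38750) = -0.2858
d' = 2.6380 − (-0.2858) = 2.9238

d-prime = 2.924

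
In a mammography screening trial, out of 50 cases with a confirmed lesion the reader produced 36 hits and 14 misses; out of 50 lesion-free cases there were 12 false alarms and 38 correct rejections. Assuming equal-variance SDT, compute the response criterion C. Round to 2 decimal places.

H = 36/50 = 0.7200
FA = 12/50 = 0.2400
Φ⁻¹(H) = Φ⁻¹(0.7200) = 0.5828
Φ⁻¹(FA) = Φ⁻¹(0.2400) = -0.7063
c = −½·[z(H) + z(FA)] = −0.5 × (0.5828 + (-0.7063)) = 0.06175
c > 0: the reader has a conservative response bias.

C = 0.06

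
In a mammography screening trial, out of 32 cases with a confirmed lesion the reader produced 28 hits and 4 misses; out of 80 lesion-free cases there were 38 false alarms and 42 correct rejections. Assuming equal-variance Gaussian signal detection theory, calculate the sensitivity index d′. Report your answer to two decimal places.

H = 28/32 = 0.8750
FA = 38/80 = 0.4750
z(0.8750) = 1.1503, z(0.4750) = -0.0627
d' = z(H) − z(FA) = 1.1503 − (-0.0627) = 1.2130

d′ = 1.21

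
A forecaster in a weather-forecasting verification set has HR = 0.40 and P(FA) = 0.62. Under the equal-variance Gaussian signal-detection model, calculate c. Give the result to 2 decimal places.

z(0.40) = -0.253, z(0.62) = 0.305
c = −½·[z(H) + z(FA)] = −0.5 × (-0.253 + 0.305) = -0.026
c < 0: the forecaster has a liberal response bias.

c = -0.03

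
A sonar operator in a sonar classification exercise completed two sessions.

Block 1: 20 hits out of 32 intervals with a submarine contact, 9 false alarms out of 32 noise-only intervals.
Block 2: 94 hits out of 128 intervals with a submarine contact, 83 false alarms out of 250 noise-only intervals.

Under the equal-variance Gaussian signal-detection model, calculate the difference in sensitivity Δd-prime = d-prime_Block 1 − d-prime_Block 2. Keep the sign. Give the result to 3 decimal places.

Block 1: z(0.6250) = 0.3186, z(0.2812) = -0.5793, d' = 0.8979
Block 2: z(0.7344) = 0.6262, z(0.3320) = -0.4344, d' = 1.0606
Δd' = d'_Block 1 − d'_Block 2 = 0.8979 − 1.0606 = -0.1627
Block 2 has the higher sensitivity.

Δd-prime = -0.163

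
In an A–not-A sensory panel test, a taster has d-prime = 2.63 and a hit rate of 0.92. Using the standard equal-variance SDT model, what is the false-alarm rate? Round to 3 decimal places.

false-alarm rate = 0.110

z(hit rate) = z(0.92) = 1.4051
z(FA) = z(H) − d' = 1.4051 − 2.63 = -1.2249
false-alarm rate = Φ(-1.2249) = 0.1103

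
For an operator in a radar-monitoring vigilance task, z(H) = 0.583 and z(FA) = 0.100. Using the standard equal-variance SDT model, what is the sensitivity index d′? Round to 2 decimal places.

d′ = 0.48

d' = z(H) − z(FA) = 0.583 − 0.100 = 0.483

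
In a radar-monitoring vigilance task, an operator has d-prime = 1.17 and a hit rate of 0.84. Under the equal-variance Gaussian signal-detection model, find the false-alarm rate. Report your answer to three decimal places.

false-alarm rate = 0.430

z(hit rate) = z(0.84) = 0.9945
z(FA) = z(H) − d' = 0.9945 − 1.17 = -0.1755
false-alarm rate = Φ(-0.1755) = 0.4303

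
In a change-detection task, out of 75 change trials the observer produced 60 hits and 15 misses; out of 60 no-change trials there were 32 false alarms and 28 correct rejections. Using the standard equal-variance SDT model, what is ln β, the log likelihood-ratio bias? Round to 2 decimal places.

H = 60/75 = 0.8000
FA = 32/60 = 0.5333
z(H) = z(0.8000) = 0.842
z(FA) = z(0.5333) = 0.084
ln β = −½·[z(H)² − z(FA)²] = −0.5 × (0.709 − 0.007) = -0.351

ln β = -0.35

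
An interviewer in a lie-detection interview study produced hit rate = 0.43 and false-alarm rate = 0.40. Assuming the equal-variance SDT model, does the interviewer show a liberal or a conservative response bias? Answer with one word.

conservative

z(H) = -0.176, z(FA) = -0.253
c = −½·(z(H) + z(FA)) = 0.2145
c > 0 → conservative criterion (biased toward responding “no”).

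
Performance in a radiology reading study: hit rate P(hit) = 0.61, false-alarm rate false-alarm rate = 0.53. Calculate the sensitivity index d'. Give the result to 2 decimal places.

z(H) = z(0.61) = 0.2793
z(FA) = z(0.53) = 0.0753
d' = z(H) − z(FA) = 0.2793 − 0.0753 = 0.2040

d' = 0.20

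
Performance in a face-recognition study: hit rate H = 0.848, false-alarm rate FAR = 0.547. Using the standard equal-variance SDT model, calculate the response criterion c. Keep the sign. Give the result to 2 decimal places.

c = -0.57

z(0.848) = 1.0279, z(0.547) = 0.1181
c = −½·[z(H) + z(FA)] = −0.5 × (1.0279 + 0.1181) = -0.5730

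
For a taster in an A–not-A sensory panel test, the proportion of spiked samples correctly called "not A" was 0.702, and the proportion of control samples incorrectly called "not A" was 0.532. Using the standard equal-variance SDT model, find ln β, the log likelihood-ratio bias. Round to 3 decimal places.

ln β = -0.137

z(H) = 0.5302
z(FA) = 0.0803
ln β = −½·[z(H)² − z(FA)²] = −0.5 × (0.2811 − 0.0064) = -0.13735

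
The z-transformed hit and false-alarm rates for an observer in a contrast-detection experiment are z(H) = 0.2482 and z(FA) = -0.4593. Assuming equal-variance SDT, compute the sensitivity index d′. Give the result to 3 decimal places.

d' = z(H) − z(FA) = 0.2482 − (-0.4593) = 0.7075

d′ = 0.708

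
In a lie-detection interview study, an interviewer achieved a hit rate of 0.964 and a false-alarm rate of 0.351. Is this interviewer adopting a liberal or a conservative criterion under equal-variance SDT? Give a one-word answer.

liberal

z(H) = 1.799, z(FA) = -0.383
c = −½·(z(H) + z(FA)) = -0.708
c < 0 → liberal criterion (biased toward responding “yes”).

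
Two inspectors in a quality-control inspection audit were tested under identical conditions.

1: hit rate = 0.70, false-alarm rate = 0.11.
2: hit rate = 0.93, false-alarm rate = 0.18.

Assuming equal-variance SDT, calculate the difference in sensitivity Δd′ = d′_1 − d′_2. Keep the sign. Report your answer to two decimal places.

1: z(0.70) = 0.524, z(0.11) = -1.227, d' = 1.751
2: z(0.93) = 1.476, z(0.18) = -0.915, d' = 2.391
Δd' = d'_1 − d'_2 = 1.751 − 2.391 = -0.640
2 has the higher sensitivity.

Δd′ = -0.64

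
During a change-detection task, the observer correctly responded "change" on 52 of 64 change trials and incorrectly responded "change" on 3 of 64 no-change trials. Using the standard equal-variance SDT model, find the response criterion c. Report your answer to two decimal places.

c = 0.39

H = 52/64 = 0.8125
FA = 3/64 = 0.0469
Φ⁻¹(0.8125) = 0.8871, Φ⁻¹(0.0469) = -1.6757
c = −½·[z(H) + z(FA)] = −0.5 × (0.8871 + (-1.6757)) = 0.3943
c > 0: the observer has a conservative response bias.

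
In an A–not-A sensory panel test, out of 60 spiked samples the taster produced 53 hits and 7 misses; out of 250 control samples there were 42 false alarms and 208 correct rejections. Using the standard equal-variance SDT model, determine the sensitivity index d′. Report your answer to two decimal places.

d′ = 2.15

H = 53/60 = 0.8833
FA = 42/250 = 0.1680
z(H) = z(0.8833) = 1.192
z(FA) = z(0.1680) = -0.962
d' = z(H) − z(FA) = 1.192 − (-0.962) = 2.154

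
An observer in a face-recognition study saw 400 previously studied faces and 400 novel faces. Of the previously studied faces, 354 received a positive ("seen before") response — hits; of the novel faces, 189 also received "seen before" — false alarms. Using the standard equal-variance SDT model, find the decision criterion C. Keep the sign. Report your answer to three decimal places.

C = -0.566

H = 354/400 = 0.8850
FA = 189/400 = 0.4725
Φ⁻¹(H) = Φ⁻¹(0.8850) = 1.2004
Φ⁻¹(FA) = Φ⁻¹(0.4725) = -0.0690
c = −½·[z(H) + z(FA)] = −0.5 × (1.2004 + (-0.0690)) = -0.5657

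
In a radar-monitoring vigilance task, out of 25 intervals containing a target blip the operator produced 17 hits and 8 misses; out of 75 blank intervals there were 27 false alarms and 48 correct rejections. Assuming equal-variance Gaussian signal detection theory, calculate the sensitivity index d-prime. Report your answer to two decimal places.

d-prime = 0.83

H = 17/25 = 0.6800
FA = 27/75 = 0.3600
z(H) = 0.4677
z(FA) = -0.3585
d' = z(H) − z(FA) = 0.4677 − (-0.3585) = 0.8262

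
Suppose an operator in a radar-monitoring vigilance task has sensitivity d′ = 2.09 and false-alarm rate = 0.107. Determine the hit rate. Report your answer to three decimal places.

hit rate = 0.802

z(false-alarm rate) = z(0.107) = -1.2426
z(H) = z(FA) + d' = -1.2426 + 2.09 = 0.8474
hit rate = Φ(0.8474) = 0.8016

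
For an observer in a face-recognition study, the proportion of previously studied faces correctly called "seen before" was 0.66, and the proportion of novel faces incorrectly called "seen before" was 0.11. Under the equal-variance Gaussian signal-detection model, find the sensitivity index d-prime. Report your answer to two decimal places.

Φ⁻¹(H) = Φ⁻¹(0.66) = 0.412
Φ⁻¹(FA) = Φ⁻¹(0.11) = -1.227
d' = z(H) − z(FA) = 0.412 − (-1.227) = 1.639

d-prime = 1.64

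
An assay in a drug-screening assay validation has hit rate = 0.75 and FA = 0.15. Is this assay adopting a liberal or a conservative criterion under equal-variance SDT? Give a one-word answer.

z(H) = 0.674, z(FA) = -1.036
c = −½·(z(H) + z(FA)) = 0.181
c > 0 → conservative criterion (biased toward responding “no”).

conservative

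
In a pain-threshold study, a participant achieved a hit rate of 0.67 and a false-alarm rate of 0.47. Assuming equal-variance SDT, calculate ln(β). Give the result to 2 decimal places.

ln β = -0.09

z(H) = z(0.67) = 0.440
z(FA) = z(0.47) = -0.075
ln β = −½·[z(H)² − z(FA)²] = −0.5 × (0.194 − 0.006) = -0.094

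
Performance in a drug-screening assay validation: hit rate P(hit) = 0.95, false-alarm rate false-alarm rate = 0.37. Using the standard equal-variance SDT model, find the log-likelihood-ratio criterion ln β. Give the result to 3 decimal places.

z(0.95) = 1.6449, z(0.37) = -0.3319
ln β = −½·[z(H)² − z(FA)²] = −0.5 × (2.7057 − 0.1102) = -1.29775

ln β = -1.298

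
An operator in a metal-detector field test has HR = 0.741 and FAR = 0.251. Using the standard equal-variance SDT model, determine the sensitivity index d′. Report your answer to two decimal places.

d′ = 1.32

Φ⁻¹(H) = 0.6464
Φ⁻¹(FA) = -0.6713
d' = z(H) − z(FA) = 0.6464 − (-0.6713) = 1.3177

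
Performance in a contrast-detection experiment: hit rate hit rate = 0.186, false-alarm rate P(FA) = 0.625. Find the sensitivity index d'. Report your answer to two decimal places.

Φ⁻¹(H) = -0.8927
Φ⁻¹(FA) = 0.3186
d' = z(H) − z(FA) = -0.8927 − 0.3186 = -1.2113

d' = -1.21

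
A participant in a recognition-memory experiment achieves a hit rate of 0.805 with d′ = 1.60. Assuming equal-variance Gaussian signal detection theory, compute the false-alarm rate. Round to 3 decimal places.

z(hit rate) = z(0.805) = 0.8596
z(FA) = z(H) − d' = 0.8596 − 1.60 = -0.7404
false-alarm rate = Φ(-0.7404) = 0.2295

false-alarm rate = 0.230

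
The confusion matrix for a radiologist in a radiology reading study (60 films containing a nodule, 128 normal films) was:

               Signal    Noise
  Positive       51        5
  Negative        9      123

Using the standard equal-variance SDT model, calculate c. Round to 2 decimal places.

H = 51/60 = 0.8500
FA = 5/128 = 0.0391
z(H) = z(0.8500) = 1.036
z(FA) = z(0.0391) = -1.761
c = −½·[z(H) + z(FA)] = −0.5 × (1.036 + (-1.761)) = 0.3625
c > 0: the radiologist has a conservative response bias.

c = 0.36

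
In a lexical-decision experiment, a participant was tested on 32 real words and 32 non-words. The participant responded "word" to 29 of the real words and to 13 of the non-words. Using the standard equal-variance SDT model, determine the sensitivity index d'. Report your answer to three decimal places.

d' = 1.555

H = 29/32 = 0.9062
FA = 13/32 = 0.4062
z(0.9062) = 1.3177, z(0.4062) = -0.2373
d' = z(H) − z(FA) = 1.3177 − (-0.2373) = 1.5550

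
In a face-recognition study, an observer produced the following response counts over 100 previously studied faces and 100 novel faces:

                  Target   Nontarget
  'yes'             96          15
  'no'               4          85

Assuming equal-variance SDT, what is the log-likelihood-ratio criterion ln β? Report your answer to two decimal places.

H = 96/100 = 0.9600
FA = 15/100 = 0.1500
Φ⁻¹(H) = Φ⁻¹(0.9600) = 1.751
Φ⁻¹(FA) = Φ⁻¹(0.1500) = -1.036
ln β = −½·[z(H)² − z(FA)²] = −0.5 × (3.066 − 1.073) = -0.9965

ln β = -1.00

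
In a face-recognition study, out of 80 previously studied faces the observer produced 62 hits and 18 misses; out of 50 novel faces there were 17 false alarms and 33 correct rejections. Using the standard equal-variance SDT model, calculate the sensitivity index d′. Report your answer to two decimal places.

H = 62/80 = 0.7750
FA = 17/50 = 0.3400
Φ⁻¹(H) = 0.755
Φ⁻¹(FA) = -0.412
d' = z(H) − z(FA) = 0.755 − (-0.412) = 1.167

d′ = 1.17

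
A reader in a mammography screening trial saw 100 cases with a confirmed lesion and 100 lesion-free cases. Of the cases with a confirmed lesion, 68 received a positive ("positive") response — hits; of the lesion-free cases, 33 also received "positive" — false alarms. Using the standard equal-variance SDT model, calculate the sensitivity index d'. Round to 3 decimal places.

d' = 0.908

H = 68/100 = 0.6800
FA = 33/100 = 0.3300
z(H) = z(0.6800) = 0.4677
z(FA) = z(0.3300) = -0.4399
d' = z(H) − z(FA) = 0.4677 − (-0.4399) = 0.9076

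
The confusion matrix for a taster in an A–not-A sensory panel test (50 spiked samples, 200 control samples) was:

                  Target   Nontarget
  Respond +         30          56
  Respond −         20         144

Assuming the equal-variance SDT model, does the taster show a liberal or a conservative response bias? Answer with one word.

conservative

z(H) = 0.253, z(FA) = -0.583
c = −½·(z(H) + z(FA)) = 0.165
c > 0 → conservative criterion (biased toward responding “no”).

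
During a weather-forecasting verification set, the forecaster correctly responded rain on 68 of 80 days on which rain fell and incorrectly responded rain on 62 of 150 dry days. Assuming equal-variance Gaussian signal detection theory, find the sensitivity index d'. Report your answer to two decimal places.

H = 68/80 = 0.8500
FA = 62/150 = 0.4133
z(0.8500) = 1.0364, z(0.4133) = -0.2191
d' = z(H) − z(FA) = 1.0364 − (-0.2191) = 1.2555

d' = 1.26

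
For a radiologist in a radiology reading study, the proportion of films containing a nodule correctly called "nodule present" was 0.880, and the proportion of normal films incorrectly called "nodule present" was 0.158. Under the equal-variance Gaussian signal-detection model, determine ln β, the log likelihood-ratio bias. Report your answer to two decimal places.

ln β = -0.19

Φ⁻¹(H) = 1.175
Φ⁻¹(FA) = -1.003
ln β = −½·[z(H)² − z(FA)²] = −0.5 × (1.381 − 1.006) = -0.1875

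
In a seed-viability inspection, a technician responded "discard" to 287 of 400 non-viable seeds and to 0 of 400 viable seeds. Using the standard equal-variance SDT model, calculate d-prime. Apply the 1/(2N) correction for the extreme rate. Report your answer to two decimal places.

The false-alarm rate is 0/400 = 0, so apply the 1/(2N) correction: FA → 1/(2·400) = 0.00125.
z(H) = z(0.71750) = 0.575
z(FA) = z(0.00125) = -3.023
d' = 0.575 − (-3.023) = 3.598

d-prime = 3.60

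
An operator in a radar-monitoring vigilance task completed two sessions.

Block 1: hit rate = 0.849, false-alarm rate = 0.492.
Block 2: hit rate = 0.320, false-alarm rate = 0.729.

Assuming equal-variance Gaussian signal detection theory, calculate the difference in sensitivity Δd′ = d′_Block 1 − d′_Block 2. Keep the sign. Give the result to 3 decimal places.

Δd′ = 2.130

Block 1: z(0.849) = 1.0322, z(0.492) = -0.0201, d' = 1.0523
Block 2: z(0.320) = -0.4677, z(0.729) = 0.6098, d' = -1.0775
Δd' = d'_Block 1 − d'_Block 2 = 1.0523 − (-1.0775) = 2.1298
Block 1 has the higher sensitivity.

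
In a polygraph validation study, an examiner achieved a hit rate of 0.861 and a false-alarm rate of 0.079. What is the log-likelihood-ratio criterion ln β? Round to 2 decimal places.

z(0.861) = 1.085, z(0.079) = -1.412
ln β = −½·[z(H)² − z(FA)²] = −0.5 × (1.177 − 1.994) = 0.4085

ln β = 0.41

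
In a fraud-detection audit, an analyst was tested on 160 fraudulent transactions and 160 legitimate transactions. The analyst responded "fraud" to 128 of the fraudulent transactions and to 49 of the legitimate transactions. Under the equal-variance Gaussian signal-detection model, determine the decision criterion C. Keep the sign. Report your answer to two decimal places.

C = -0.17

H = 128/160 = 0.8000
FA = 49/160 = 0.3063
Φ⁻¹(H) = Φ⁻¹(0.8000) = 0.842
Φ⁻¹(FA) = Φ⁻¹(0.3063) = -0.506
c = −½·[z(H) + z(FA)] = −0.5 × (0.842 + (-0.506)) = -0.168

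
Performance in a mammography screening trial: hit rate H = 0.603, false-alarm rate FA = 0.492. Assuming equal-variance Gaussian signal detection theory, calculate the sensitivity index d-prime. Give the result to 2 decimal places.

z(H) = 0.2611
z(FA) = -0.0201
d' = z(H) − z(FA) = 0.2611 − (-0.0201) = 0.2812

d-prime = 0.28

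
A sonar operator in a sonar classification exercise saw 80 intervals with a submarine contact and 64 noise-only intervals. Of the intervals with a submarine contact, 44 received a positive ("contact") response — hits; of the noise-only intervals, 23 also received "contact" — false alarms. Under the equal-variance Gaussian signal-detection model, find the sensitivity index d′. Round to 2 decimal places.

d′ = 0.49

H = 44/80 = 0.5500
FA = 23/64 = 0.3594
z(H) = z(0.5500) = 0.126
z(FA) = z(0.3594) = -0.360
d' = z(H) − z(FA) = 0.126 − (-0.360) = 0.486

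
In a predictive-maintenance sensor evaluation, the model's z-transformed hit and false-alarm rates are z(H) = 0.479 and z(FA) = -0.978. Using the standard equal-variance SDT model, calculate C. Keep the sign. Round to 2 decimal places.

c = −½·[z(H) + z(FA)] = −½·(0.479 + (-0.978)) = 0.2495
c > 0: the model has a conservative response bias.

C = 0.25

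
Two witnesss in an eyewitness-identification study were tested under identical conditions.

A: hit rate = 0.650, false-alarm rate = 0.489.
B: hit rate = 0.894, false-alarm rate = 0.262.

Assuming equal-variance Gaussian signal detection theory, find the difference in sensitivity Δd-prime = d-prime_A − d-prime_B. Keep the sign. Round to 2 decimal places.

A: z(0.650) = 0.385, z(0.489) = -0.028, d' = 0.413
B: z(0.894) = 1.248, z(0.262) = -0.637, d' = 1.885
Δd' = d'_A − d'_B = 0.413 − 1.885 = -1.472
B has the higher sensitivity.

Δd-prime = -1.47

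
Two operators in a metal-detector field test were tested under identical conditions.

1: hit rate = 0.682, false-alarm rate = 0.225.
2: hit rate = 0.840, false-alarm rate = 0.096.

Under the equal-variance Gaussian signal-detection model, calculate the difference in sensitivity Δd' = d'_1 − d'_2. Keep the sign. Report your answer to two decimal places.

Δd' = -1.07

1: z(0.682) = 0.473, z(0.225) = -0.755, d' = 1.228
2: z(0.840) = 0.994, z(0.096) = -1.305, d' = 2.299
Δd' = d'_1 − d'_2 = 1.228 − 2.299 = -1.071
2 has the higher sensitivity.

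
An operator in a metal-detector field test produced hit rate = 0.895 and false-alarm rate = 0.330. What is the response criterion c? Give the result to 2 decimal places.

c = -0.41

Φ⁻¹(0.895) = 1.2536, Φ⁻¹(0.330) = -0.4399
c = −½·[z(H) + z(FA)] = −0.5 × (1.2536 + (-0.4399)) = -0.40685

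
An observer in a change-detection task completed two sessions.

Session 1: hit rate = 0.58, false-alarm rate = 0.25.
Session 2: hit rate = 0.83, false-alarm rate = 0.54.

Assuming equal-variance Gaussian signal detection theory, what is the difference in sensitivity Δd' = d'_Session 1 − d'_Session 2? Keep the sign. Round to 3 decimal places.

Session 1: z(0.58) = 0.2019, z(0.25) = -0.6745, d' = 0.8764
Session 2: z(0.83) = 0.9542, z(0.54) = 0.1004, d' = 0.8538
Δd' = d'_Session 1 − d'_Session 2 = 0.8764 − 0.8538 = 0.0226
Session 1 has the higher sensitivity.

Δd' = 0.023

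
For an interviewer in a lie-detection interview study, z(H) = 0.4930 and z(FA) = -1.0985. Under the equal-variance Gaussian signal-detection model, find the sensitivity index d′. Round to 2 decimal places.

d' = z(H) − z(FA) = 0.4930 − (-1.0985) = 1.5915

d′ = 1.59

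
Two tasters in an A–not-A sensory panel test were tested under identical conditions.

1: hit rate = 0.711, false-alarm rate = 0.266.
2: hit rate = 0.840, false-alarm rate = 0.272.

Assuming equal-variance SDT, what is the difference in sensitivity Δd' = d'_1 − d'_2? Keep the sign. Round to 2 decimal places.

1: z(0.711) = 0.556, z(0.266) = -0.625, d' = 1.181
2: z(0.840) = 0.994, z(0.272) = -0.607, d' = 1.601
Δd' = d'_1 − d'_2 = 1.181 − 1.601 = -0.420
2 has the higher sensitivity.

Δd' = -0.42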